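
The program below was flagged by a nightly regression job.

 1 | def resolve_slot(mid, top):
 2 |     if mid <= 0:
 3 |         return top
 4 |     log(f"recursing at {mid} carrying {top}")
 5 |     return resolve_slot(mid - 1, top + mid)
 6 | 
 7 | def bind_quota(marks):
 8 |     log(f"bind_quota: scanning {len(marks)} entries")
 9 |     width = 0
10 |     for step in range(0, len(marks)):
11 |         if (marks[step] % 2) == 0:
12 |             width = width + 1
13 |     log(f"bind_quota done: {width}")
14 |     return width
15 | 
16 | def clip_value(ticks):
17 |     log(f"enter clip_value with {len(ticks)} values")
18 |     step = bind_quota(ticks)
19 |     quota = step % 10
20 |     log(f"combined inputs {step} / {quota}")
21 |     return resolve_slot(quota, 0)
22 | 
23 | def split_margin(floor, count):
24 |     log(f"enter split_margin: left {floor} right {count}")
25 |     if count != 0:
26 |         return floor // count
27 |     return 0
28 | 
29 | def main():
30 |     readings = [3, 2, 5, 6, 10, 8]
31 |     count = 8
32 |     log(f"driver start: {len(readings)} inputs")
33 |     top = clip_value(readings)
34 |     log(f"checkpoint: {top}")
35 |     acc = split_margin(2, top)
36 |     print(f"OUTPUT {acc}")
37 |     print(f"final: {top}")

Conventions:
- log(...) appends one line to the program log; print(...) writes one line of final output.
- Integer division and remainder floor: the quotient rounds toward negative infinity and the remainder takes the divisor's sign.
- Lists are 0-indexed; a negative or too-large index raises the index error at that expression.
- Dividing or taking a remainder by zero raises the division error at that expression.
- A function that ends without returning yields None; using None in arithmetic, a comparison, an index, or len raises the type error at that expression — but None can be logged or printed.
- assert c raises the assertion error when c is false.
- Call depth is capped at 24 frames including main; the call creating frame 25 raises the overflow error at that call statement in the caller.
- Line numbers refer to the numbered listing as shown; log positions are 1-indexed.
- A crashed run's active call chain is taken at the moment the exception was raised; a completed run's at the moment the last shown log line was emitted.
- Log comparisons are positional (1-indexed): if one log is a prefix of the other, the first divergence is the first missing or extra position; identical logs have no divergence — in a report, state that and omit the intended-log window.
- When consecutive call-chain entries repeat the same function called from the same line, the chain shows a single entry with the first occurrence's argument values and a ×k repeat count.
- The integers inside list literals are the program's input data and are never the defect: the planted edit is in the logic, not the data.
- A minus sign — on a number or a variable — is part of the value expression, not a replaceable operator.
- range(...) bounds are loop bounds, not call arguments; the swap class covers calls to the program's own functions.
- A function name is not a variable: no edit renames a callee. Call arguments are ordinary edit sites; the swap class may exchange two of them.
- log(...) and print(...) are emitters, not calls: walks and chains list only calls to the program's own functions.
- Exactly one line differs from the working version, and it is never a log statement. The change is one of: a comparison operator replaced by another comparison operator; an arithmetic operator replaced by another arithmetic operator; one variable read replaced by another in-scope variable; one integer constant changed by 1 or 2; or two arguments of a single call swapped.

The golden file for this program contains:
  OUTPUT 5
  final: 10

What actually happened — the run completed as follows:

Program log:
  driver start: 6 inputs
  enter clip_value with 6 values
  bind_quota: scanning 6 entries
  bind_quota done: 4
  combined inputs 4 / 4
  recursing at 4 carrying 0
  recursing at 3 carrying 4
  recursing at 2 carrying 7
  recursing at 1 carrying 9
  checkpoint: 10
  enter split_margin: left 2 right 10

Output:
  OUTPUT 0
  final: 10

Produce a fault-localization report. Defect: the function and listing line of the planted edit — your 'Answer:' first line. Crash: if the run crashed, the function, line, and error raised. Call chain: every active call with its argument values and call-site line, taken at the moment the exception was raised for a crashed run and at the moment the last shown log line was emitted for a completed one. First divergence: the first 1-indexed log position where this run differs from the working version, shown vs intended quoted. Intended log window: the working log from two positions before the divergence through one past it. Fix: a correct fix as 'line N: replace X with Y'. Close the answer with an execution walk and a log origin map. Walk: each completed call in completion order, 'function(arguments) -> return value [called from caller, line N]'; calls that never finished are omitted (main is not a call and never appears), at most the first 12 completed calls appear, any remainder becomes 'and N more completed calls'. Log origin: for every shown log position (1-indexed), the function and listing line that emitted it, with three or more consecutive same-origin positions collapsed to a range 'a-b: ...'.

Answer: the defect is in main at line 35.
The tell: At log position 11 the runs split — shown 'enter split_margin: left 2 right 10', but the working version logs 'enter split_margin: left 10 right 2'.
Call chain: main -> split_margin(2, 10) (called at line 35).
First divergence: position 11; shown 'enter split_margin: left 2 right 10' vs intended 'enter split_margin: left 10 right 2'.
Intended log window:
  9: recursing at 1 carrying 9
  10: checkpoint: 10
  11: enter split_margin: left 10 right 2
Execution walk:
  bind_quota([3, 2, 5, 6, 10, 8]) -> 4  [called from clip_value, line 18]
  resolve_slot(0, 10) -> 10  [called from resolve_slot, line 5]
  resolve_slot(1, 9) -> 10  [called from resolve_slot, line 5]
  resolve_slot(2, 7) -> 10  [called from resolve_slot, line 5]
  resolve_slot(3, 4) -> 10  [called from resolve_slot, line 5]
  resolve_slot(4, 0) -> 10  [called from clip_value, line 21]
  clip_value([3, 2, 5, 6, 10, 8]) -> 10  [called from main, line 33]
  split_margin(2, 10) -> 0  [called from main, line 35]
Log line origins:
  1 — main, line 32
  2 — clip_value, line 17
  3 — bind_quota, line 8
  4 — bind_quota, line 13
  5 — clip_value, line 20
  6-9 — resolve_slot, line 4
  10 — main, line 34
  11 — split_margin, line 24
A correct fix: line 35: replace `split_margin(2, top)` with `split_margin(top, 2)`.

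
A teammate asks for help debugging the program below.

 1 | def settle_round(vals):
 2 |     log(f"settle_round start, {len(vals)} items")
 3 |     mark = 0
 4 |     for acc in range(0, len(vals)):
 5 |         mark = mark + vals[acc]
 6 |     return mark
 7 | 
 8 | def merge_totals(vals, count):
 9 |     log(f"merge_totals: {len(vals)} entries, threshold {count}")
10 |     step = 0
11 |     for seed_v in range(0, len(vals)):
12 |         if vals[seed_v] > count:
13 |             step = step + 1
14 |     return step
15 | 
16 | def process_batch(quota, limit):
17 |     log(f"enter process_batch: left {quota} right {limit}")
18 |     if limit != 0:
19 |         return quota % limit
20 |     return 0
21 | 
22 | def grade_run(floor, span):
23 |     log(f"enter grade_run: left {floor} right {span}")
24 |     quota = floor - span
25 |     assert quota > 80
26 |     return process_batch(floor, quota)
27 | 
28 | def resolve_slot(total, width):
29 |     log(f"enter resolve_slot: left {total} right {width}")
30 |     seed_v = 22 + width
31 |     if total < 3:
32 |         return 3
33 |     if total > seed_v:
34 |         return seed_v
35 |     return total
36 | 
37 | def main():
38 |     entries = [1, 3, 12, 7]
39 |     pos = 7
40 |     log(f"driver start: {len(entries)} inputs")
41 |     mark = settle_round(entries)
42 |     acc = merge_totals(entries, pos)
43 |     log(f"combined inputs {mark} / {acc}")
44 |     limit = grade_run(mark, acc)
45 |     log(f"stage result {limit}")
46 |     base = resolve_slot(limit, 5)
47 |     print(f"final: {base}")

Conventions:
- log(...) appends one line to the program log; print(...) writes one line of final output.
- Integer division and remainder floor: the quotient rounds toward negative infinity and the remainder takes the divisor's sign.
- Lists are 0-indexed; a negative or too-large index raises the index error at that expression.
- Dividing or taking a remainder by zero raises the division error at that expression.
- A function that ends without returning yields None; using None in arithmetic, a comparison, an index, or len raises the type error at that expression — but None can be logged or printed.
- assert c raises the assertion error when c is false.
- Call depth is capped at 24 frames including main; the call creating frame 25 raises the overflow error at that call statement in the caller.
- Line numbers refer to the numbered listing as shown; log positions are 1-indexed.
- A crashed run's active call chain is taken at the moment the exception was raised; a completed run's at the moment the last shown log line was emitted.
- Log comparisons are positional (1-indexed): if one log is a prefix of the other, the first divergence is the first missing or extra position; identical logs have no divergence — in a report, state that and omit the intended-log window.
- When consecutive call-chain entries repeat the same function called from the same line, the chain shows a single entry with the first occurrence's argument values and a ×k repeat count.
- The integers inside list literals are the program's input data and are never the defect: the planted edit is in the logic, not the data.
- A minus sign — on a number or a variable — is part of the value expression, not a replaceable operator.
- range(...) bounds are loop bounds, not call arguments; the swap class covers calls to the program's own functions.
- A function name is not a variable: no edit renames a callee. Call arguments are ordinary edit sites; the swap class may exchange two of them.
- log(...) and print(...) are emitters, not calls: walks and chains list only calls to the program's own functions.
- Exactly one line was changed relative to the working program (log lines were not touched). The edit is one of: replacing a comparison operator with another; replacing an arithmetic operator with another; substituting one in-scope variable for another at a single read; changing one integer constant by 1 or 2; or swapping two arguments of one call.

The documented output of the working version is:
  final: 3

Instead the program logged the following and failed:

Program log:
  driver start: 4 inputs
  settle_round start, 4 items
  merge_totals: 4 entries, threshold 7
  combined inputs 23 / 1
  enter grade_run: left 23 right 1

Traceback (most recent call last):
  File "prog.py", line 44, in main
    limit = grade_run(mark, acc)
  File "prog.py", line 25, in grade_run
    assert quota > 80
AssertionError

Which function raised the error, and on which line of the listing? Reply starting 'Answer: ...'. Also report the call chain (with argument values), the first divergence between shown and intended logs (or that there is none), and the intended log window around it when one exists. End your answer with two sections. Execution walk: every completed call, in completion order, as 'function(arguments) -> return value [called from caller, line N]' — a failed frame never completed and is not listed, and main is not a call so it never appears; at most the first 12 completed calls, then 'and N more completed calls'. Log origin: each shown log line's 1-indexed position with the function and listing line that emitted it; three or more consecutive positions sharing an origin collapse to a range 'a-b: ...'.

Answer: the error was raised in grade_run, line 25.
Core observation: After 5 matching log lines the faulty run goes silent, while the working version continues with 'enter process_batch: left 23 right 22'.
Call chain: main -> grade_run(23, 1) (called at line 44).
First divergence: position 6 (shown log ended at 5 lines; the working version continues: 'enter process_batch: left 23 right 22').
Intended log window:
  4: combined inputs 23 / 1
  5: enter grade_run: left 23 right 1
  6: enter process_batch: left 23 right 22
  7: stage result 1
Execution walk:
  settle_round([1, 3, 12, 7]) -> 23  [called from main, line 41]
  merge_totals([1, 3, 12, 7], 7) -> 1  [called from main, line 42]
Log line origins:
  1: from main, line 40
  2: from settle_round, line 2
  3: from merge_totals, line 9
  4: from main, line 43
  5: from grade_run, line 23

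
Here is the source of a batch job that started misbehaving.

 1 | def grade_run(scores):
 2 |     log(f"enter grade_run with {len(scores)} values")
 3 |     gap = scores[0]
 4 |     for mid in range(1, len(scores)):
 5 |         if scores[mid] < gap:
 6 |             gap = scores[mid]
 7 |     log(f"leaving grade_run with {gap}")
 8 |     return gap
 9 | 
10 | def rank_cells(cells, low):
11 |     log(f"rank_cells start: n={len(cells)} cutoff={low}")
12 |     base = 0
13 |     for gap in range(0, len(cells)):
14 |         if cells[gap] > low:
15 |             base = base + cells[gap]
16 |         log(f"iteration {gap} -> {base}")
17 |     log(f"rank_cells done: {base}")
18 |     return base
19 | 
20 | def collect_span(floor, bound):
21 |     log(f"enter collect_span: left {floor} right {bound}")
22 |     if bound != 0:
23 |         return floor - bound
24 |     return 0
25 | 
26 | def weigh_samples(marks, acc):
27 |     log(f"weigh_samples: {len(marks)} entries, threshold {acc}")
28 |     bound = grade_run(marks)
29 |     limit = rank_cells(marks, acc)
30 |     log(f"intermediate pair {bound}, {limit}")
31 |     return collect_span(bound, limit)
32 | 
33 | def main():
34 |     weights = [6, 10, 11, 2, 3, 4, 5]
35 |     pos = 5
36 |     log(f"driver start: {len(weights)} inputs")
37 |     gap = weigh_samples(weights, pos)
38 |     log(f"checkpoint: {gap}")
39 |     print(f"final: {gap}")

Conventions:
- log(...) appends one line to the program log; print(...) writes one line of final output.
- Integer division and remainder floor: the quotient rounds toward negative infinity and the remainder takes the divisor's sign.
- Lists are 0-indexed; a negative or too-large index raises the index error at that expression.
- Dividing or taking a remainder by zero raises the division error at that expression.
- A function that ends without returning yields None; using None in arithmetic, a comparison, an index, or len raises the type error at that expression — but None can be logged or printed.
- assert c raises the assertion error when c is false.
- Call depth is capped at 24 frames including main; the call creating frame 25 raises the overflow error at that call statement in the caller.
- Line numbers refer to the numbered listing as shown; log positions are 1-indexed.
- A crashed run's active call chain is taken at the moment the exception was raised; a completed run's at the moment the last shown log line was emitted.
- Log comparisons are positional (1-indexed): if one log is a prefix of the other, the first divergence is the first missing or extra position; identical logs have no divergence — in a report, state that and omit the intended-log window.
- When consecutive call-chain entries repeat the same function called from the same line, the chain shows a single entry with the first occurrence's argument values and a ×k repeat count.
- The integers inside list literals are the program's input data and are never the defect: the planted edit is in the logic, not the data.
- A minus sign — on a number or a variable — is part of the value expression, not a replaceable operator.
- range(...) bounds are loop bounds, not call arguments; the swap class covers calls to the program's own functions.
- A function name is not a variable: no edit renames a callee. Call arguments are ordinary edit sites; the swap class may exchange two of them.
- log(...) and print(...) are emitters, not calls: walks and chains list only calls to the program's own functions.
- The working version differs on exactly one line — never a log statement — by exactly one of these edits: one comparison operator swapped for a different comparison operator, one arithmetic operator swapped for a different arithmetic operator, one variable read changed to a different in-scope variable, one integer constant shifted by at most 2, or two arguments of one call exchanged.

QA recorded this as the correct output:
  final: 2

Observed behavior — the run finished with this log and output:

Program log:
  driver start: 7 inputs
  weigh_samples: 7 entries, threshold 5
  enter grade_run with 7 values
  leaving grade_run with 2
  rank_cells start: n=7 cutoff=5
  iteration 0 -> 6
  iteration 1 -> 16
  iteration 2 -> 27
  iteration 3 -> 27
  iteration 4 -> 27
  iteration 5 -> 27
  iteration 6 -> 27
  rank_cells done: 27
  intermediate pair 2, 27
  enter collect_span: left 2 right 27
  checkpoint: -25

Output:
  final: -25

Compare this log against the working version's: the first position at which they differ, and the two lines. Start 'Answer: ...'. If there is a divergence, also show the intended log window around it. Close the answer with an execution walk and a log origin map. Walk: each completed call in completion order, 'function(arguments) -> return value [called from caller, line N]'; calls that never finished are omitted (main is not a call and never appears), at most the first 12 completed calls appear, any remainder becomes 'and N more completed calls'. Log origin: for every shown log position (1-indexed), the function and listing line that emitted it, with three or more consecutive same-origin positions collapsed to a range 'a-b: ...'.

Answer: position 16 — shown 'checkpoint: -25', intended 'checkpoint: 2'.
Intended log window:
  14: intermediate pair 2, 27
  15: enter collect_span: left 2 right 27
  16: checkpoint: 2
Execution walk:
  grade_run([6, 10, 11, 2, 3, 4, 5]) -> 2  [called from weigh_samples, line 28]
  rank_cells([6, 10, 11, 2, 3, 4, 5], 5) -> 27  [called from weigh_samples, line 29]
  collect_span(2, 27) -> -25  [called from weigh_samples, line 31]
  weigh_samples([6, 10, 11, 2, 3, 4, 5], 5) -> -25  [called from main, line 37]
Log origins:
  1: from main, line 36
  2: from weigh_samples, line 27
  3: from grade_run, line 2
  4: from grade_run, line 7
  5: from rank_cells, line 11
  6-12: from rank_cells, line 16
  13: from rank_cells, line 17
  14: from weigh_samples, line 30
  15: from collect_span, line 21
  16: from main, line 38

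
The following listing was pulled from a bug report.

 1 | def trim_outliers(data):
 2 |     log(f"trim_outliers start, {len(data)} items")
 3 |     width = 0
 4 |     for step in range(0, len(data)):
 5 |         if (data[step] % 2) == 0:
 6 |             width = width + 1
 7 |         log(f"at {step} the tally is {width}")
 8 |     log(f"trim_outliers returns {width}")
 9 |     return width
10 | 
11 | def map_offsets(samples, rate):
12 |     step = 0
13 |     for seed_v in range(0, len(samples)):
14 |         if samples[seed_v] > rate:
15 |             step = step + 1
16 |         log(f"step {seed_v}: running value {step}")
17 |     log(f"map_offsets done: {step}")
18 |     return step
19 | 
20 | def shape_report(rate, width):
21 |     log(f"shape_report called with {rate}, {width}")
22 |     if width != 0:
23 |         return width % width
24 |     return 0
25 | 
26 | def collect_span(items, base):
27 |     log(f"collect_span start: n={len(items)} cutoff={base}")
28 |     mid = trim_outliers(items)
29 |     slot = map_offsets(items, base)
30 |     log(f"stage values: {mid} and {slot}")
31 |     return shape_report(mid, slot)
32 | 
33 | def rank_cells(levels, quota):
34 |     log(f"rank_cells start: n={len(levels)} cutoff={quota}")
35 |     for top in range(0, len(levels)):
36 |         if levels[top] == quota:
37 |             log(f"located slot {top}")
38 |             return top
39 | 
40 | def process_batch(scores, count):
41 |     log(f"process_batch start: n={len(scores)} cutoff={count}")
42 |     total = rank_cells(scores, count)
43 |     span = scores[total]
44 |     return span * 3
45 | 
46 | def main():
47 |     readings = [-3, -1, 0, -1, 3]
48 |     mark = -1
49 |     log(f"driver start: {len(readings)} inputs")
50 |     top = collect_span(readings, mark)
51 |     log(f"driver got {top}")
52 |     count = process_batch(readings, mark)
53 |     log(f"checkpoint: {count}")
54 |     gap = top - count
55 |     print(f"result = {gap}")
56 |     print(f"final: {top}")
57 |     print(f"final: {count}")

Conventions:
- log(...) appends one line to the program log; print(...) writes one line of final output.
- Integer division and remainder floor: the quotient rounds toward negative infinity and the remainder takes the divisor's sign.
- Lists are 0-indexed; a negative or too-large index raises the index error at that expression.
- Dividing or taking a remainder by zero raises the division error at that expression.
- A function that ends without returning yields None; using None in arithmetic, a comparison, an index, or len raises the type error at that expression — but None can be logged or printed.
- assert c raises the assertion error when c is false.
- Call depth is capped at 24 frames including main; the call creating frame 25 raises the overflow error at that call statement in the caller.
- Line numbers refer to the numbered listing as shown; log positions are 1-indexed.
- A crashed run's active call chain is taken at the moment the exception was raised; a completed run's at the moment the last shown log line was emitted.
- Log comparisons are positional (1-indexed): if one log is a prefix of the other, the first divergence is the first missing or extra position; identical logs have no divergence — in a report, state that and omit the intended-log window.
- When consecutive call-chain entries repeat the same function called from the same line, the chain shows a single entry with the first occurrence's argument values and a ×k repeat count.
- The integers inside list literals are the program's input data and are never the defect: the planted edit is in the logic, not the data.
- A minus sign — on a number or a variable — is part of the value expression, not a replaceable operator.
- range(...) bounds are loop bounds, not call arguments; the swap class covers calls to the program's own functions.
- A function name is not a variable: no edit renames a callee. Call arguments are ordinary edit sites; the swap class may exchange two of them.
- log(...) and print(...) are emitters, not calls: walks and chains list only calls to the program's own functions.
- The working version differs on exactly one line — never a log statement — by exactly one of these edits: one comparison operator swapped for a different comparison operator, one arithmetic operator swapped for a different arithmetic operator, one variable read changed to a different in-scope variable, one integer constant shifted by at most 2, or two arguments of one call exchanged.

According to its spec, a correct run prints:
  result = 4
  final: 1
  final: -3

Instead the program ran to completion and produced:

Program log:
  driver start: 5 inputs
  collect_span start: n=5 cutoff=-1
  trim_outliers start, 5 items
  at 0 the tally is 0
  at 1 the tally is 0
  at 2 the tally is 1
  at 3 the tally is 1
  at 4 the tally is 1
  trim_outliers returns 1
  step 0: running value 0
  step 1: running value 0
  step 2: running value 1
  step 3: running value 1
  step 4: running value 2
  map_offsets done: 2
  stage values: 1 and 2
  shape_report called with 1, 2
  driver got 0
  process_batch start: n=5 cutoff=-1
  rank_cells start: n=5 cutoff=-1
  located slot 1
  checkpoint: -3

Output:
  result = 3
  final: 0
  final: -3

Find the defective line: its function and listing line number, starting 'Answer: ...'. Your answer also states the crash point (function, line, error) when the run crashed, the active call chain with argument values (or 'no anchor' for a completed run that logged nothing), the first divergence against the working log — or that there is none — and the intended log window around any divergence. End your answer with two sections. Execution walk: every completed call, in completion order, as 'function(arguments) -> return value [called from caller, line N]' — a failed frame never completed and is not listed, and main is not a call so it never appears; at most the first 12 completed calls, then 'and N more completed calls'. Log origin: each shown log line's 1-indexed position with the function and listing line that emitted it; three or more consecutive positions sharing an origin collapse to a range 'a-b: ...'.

Answer: the defect is in shape_report at line 23.
The tell: At log position 18 the runs split — shown 'driver got 0', but the working version logs 'driver got 1'.
Call chain: main.
First divergence: position 18 — the shown line 'driver got 0' should read 'driver got 1'.
Intended log window:
  16: stage values: 1 and 2
  17: shape_report called with 1, 2
  18: driver got 1
  19: process_batch start: n=5 cutoff=-1
Execution walk:
  trim_outliers([-3, -1, 0, -1, 3]) -> 1  [called from collect_span, line 28]
  map_offsets([-3, -1, 0, -1, 3], -1) -> 2  [called from collect_span, line 29]
  shape_report(1, 2) -> 0  [called from collect_span, line 31]
  collect_span([-3, -1, 0, -1, 3], -1) -> 0  [called from main, line 50]
  rank_cells([-3, -1, 0, -1, 3], -1) -> 1  [called from process_batch, line 42]
  process_batch([-3, -1, 0, -1, 3], -1) -> -3  [called from main, line 52]
Origin of each log line:
  1: from main, line 49
  2: from collect_span, line 27
  3: from trim_outliers, line 2
  4-8: from trim_outliers, line 7
  9: from trim_outliers, line 8
  10-14: from map_offsets, line 16
  15: from map_offsets, line 17
  16: from collect_span, line 30
  17: from shape_report, line 21
  18: from main, line 51
  19: from process_batch, line 41
  20: from rank_cells, line 34
  21: from rank_cells, line 37
  22: from main, line 53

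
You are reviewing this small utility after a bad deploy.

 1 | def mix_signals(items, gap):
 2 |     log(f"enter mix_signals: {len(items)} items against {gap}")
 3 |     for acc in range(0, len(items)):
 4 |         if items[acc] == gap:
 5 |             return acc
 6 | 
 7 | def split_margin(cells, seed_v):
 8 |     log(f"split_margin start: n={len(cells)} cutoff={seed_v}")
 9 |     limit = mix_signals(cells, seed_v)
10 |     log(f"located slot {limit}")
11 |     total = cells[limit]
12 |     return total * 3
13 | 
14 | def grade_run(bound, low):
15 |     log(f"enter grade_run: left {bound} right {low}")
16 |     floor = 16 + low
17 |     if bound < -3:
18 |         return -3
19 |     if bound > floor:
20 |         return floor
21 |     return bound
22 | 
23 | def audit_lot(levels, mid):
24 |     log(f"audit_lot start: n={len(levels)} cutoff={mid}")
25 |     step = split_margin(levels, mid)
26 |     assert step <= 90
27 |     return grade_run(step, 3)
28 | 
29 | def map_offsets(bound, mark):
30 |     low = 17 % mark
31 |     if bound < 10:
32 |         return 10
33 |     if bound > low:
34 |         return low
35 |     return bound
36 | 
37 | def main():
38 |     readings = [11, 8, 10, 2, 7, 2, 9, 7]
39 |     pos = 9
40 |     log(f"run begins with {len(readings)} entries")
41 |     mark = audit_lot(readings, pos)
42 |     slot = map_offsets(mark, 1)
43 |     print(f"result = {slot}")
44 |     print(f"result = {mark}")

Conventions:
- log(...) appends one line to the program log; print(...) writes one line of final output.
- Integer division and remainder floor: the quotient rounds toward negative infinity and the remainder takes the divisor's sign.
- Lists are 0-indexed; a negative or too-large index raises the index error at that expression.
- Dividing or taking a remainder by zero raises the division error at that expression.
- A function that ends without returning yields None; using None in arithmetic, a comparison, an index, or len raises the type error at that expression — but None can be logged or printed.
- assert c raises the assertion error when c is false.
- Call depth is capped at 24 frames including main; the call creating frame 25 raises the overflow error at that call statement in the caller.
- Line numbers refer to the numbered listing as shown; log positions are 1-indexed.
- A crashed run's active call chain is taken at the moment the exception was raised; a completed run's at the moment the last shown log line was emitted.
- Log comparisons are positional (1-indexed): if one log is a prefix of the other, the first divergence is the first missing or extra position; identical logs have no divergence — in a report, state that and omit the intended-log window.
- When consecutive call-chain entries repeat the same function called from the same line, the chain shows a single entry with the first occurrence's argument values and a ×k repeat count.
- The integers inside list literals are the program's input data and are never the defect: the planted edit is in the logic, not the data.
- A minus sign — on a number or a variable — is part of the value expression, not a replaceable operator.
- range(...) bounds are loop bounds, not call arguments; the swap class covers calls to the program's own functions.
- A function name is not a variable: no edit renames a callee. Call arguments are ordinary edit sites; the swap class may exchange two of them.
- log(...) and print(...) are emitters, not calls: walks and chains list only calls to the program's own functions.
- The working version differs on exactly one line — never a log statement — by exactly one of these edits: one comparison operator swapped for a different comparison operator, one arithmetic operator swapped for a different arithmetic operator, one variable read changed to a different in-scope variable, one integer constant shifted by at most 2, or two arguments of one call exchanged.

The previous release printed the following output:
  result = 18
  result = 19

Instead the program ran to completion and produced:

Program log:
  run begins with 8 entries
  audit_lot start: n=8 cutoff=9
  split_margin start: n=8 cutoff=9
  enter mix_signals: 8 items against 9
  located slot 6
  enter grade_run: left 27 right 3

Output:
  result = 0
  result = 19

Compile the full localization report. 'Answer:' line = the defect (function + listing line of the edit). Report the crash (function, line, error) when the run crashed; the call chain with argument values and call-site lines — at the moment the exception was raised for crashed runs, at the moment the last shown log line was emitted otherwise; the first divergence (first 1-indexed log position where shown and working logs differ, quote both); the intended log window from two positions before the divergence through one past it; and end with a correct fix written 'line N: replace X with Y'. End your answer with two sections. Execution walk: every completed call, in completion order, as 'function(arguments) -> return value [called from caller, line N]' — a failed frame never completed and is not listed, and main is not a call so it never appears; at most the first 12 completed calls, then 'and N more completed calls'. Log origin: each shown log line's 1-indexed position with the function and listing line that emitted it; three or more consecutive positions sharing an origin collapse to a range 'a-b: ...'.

Answer: the defect is in map_offsets at line 30.
Key observation: The two runs log identically and part ways only at the printed values.
Call chain: main -> audit_lot([11, 8, 10, 2, 7, 2, 9, 7], 9) (called at line 41) -> grade_run(27, 3) (called at line 27).
First divergence: there is none — every log position agrees.
Execution walk:
  mix_signals([11, 8, 10, 2, 7, 2, 9, 7], 9) -> 6  [called from split_margin, line 9]
  split_margin([11, 8, 10, 2, 7, 2, 9, 7], 9) -> 27  [called from audit_lot, line 25]
  grade_run(27, 3) -> 19  [called from audit_lot, line 27]
  audit_lot([11, 8, 10, 2, 7, 2, 9, 7], 9) -> 19  [called from main, line 41]
  map_offsets(19, 1) -> 0  [called from main, line 42]
Log origins:
  1 — main, line 40
  2 — audit_lot, line 24
  3 — split_margin, line 8
  4 — mix_signals, line 2
  5 — split_margin, line 10
  6 — grade_run, line 15
A correct fix: line 30: replace `%` with `+`.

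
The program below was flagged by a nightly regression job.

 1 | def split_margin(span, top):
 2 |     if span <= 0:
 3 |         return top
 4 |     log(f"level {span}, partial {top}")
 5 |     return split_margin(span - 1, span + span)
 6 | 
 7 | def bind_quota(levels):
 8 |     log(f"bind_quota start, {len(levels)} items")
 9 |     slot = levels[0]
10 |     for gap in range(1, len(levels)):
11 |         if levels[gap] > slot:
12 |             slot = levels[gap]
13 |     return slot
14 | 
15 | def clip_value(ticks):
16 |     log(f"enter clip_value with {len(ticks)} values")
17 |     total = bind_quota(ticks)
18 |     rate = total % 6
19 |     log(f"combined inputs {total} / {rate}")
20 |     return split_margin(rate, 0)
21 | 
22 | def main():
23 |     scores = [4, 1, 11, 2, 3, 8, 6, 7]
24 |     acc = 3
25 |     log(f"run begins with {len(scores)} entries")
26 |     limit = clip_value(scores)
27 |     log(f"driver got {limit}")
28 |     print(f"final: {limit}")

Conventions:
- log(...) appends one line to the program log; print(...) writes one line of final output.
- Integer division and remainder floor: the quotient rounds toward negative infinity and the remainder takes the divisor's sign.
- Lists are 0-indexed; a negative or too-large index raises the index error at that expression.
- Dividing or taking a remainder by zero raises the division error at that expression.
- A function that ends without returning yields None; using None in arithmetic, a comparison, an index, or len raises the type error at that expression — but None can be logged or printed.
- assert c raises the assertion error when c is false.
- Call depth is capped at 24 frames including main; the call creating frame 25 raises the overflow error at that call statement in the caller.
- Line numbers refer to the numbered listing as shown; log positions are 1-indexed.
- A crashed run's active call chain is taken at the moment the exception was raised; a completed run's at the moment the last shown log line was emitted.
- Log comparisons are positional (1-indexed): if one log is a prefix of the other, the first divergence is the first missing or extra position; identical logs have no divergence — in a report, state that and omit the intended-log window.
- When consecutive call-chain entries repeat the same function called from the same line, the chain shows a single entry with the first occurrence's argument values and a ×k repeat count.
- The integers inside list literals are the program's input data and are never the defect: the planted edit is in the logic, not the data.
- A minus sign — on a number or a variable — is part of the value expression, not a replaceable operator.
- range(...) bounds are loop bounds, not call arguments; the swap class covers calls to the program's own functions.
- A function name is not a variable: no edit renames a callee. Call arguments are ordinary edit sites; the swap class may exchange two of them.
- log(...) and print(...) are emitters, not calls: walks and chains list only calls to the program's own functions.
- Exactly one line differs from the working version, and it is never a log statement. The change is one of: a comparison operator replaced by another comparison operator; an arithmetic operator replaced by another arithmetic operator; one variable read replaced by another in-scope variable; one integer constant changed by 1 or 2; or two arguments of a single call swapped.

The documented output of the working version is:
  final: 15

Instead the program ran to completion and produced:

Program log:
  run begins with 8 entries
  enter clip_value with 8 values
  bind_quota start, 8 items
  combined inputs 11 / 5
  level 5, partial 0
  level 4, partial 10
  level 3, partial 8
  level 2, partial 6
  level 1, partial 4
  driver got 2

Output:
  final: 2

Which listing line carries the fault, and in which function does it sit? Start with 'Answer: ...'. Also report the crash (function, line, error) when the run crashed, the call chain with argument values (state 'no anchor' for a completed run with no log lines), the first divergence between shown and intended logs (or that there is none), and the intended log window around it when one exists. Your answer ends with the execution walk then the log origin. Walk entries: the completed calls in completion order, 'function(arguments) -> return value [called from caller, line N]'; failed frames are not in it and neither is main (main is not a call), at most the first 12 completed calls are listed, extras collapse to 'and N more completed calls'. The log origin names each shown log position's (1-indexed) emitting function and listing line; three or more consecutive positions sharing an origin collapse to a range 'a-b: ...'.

Answer: the defect is in split_margin at line 5.
Core observation: At log position 6 the runs split — shown 'level 4, partial 10', but the working version logs 'level 4, partial 5'.
Call chain: main.
First divergence: at position 6 the run shows 'level 4, partial 10' where the working version logs 'level 4, partial 5'.
Intended log window:
  4: combined inputs 11 / 5
  5: level 5, partial 0
  6: level 4, partial 5
  7: level 3, partial 9
Execution walk:
  bind_quota([4, 1, 11, 2, 3, 8, 6, 7]) -> 11  [called from clip_value, line 17]
  split_margin(0, 2) -> 2  [called from split_margin, line 5]
  split_margin(1, 4) -> 2  [called from split_margin, line 5]
  split_margin(2, 6) -> 2  [called from split_margin, line 5]
  split_margin(3, 8) -> 2  [called from split_margin, line 5]
  split_margin(4, 10) -> 2  [called from split_margin, line 5]
  split_margin(5, 0) -> 2  [called from clip_value, line 20]
  clip_value([4, 1, 11, 2, 3, 8, 6, 7]) -> 2  [called from main, line 26]
Log origin:
  1: logged in main at line 25
  2: logged in clip_value at line 16
  3: logged in bind_quota at line 8
  4: logged in clip_value at line 19
  5-9: logged in split_margin at line 4
  10: logged in main at line 27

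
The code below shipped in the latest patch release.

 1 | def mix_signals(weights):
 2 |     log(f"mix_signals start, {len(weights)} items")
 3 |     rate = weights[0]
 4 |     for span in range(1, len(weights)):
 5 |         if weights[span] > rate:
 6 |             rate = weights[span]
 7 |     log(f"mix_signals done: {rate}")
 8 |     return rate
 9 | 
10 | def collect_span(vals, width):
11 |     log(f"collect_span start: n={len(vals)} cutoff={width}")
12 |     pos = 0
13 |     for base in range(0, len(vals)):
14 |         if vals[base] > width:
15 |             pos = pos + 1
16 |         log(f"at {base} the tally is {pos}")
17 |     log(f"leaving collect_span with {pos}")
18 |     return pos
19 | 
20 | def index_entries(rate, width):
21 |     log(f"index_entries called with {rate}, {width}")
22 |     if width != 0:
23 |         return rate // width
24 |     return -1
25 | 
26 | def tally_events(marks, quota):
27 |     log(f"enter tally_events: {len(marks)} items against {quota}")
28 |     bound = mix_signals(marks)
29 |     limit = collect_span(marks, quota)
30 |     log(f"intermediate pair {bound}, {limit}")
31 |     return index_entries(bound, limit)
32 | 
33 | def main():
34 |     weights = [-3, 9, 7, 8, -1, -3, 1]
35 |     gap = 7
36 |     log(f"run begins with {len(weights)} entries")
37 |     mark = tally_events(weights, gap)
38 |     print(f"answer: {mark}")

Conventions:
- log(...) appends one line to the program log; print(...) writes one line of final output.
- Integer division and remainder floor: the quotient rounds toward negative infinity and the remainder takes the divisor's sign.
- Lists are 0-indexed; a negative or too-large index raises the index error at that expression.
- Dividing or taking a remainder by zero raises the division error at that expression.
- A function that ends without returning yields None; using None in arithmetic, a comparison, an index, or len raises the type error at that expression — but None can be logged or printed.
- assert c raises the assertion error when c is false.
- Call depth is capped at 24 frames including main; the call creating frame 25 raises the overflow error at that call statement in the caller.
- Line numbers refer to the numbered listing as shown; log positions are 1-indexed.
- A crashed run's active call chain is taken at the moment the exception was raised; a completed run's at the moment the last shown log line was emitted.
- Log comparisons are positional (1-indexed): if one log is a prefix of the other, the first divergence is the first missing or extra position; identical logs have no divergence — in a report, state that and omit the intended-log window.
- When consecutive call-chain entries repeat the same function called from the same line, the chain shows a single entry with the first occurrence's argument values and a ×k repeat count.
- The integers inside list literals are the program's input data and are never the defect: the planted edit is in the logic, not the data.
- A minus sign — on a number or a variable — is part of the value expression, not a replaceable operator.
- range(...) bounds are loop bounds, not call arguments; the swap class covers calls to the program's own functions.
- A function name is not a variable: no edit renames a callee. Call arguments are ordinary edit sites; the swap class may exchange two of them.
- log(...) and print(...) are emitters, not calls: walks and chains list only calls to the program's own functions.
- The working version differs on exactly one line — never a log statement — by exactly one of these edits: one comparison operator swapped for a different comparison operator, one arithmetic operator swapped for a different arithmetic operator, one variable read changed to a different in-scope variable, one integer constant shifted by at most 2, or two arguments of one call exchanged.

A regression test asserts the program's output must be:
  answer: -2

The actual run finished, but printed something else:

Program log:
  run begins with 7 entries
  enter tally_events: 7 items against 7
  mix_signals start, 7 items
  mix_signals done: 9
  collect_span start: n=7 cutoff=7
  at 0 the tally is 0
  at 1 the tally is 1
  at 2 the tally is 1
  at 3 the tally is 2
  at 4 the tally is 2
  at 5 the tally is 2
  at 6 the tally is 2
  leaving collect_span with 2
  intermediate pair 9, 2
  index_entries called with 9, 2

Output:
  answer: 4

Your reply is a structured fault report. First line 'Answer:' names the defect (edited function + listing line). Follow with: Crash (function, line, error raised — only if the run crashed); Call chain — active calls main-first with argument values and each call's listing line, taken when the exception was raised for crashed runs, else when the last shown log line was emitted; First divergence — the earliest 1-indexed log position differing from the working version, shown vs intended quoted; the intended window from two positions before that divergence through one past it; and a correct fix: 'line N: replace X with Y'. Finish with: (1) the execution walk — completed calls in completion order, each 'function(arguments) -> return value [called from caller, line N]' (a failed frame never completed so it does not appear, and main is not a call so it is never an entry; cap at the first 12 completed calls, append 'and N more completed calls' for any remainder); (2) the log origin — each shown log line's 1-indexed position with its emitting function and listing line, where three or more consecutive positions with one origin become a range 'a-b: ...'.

Answer: the defect is in mix_signals at line 5.
Core observation: Log line 4 is where behavior first shows: 'mix_signals done: 9' appears instead of 'mix_signals done: -3'.
Call chain: main -> tally_events([-3, 9, 7, 8, -1, -3, 1], 7) (called at line 37) -> index_entries(9, 2) (called at line 31).
First divergence: at position 4 the run shows 'mix_signals done: 9' where the working version logs 'mix_signals done: -3'.
Intended log window:
  2: enter tally_events: 7 items against 7
  3: mix_signals start, 7 items
  4: mix_signals done: -3
  5: collect_span start: n=7 cutoff=7
Execution walk:
  mix_signals([-3, 9, 7, 8, -1, -3, 1]) -> 9  [called from tally_events, line 28]
  collect_span([-3, 9, 7, 8, -1, -3, 1], 7) -> 2  [called from tally_events, line 29]
  index_entries(9, 2) -> 4  [called from tally_events, line 31]
  tally_events([-3, 9, 7, 8, -1, -3, 1], 7) -> 4  [called from main, line 37]
Origin of each log line:
  1: logged in main at line 36
  2: logged in tally_events at line 27
  3: logged in mix_signals at line 2
  4: logged in mix_signals at line 7
  5: logged in collect_span at line 11
  6-12: logged in collect_span at line 16
  13: logged in collect_span at line 17
  14: logged in tally_events at line 30
  15: logged in index_entries at line 21
A correct fix: line 5: replace `>` with `<`.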